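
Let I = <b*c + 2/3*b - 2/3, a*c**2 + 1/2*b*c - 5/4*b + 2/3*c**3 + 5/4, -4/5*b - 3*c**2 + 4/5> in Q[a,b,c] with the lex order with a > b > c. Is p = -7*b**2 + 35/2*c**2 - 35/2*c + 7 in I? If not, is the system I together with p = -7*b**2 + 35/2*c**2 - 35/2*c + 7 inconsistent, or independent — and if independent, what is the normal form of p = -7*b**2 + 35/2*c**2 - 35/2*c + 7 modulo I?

First compute the reduced Gröbner basis of I by Buchberger's algorithm.
f_1 = b*c + 2/3*b - 2/3, LT = b*c.
f_2 = a*c**2 + 1/2*b*c - 5/4*b + 2/3*c**3 + 5/4, LT = a*c**2.
f_3 = -4/5*b - 3*c**2 + 4/5, LT = b.

S(f_1,f_2): lcm = a*b*c**2. S = 2/3*a*b*c - 2/3*a*c - 1/2*b**2*c + 5/4*b**2 - 2/3*b*c**3 - 5/4*b.
  leading term a*b*c: subtract (2/3*a)·f_1 from 2/3*a*b*c - 2/3*a*c - 1/2*b**2*c + 5/4*b**2 - 2/3*b*c**3 - 5/4*b → -4/9*a*b - 2/3*a*c + 4/9*a - 1/2*b**2*c + 5/4*b**2 - 2/3*b*c**3 - 5/4*b
  leading term a*b: subtract (5/9*a)·f_3 from -4/9*a*b - 2/3*a*c + 4/9*a - 1/2*b**2*c + 5/4*b**2 - 2/3*b*c**3 - 5/4*b → 5/3*a*c**2 - 2/3*a*c - 1/2*b**2*c + 5/4*b**2 - 2/3*b*c**3 - 5/4*b
  leading term a*c**2: subtract (5/3)·f_2 from 5/3*a*c**2 - 2/3*a*c - 1/2*b**2*c + 5/4*b**2 - 2/3*b*c**3 - 5/4*b → -2/3*a*c - 1/2*b**2*c + 5/4*b**2 - 2/3*b*c**3 - 5/6*b*c + 5/6*b - 10/9*c**3 - 25/12
  leading term a*c: no divisor's leading term divides it; move -2/3*a*c to the remainder.
  leading term b**2*c: subtract (-1/2*b)·f_1 from -1/2*b**2*c + 5/4*b**2 - 2/3*b*c**3 - 5/6*b*c + 5/6*b - 10/9*c**3 - 25/12 → 19/12*b**2 - 2/3*b*c**3 - 5/6*b*c + 1/2*b - 10/9*c**3 - 25/12
  leading term b**2: subtract (-95/48*b)·f_3 from 19/12*b**2 - 2/3*b*c**3 - 5/6*b*c + 1/2*b - 10/9*c**3 - 25/12 → -2/3*b*c**3 - 95/16*b*c**2 - 5/6*b*c + 25/12*b - 10/9*c**3 - 25/12
  leading term b*c**3: subtract (-2/3*c**2)·f_1 from -2/3*b*c**3 - 95/16*b*c**2 - 5/6*b*c + 25/12*b - 10/9*c**3 - 25/12 → -791/144*b*c**2 - 5/6*b*c + 25/12*b - 10/9*c**3 - 4/9*c**2 - 25/12
  leading term b*c**2: subtract (-791/144*c)·f_1 from -791/144*b*c**2 - 5/6*b*c + 25/12*b - 10/9*c**3 - 4/9*c**2 - 25/12 → 611/216*b*c + 25/12*b - 10/9*c**3 - 4/9*c**2 - 791/216*c - 25/12
  leading term b*c: subtract (611/216)·f_1 from 611/216*b*c + 25/12*b - 10/9*c**3 - 4/9*c**2 - 791/216*c - 25/12 → 16/81*b - 10/9*c**3 - 4/9*c**2 - 791/216*c - 16/81
  leading term b: subtract (-20/81)·f_3 from 16/81*b - 10/9*c**3 - 4/9*c**2 - 791/216*c - 16/81 → -10/9*c**3 - 32/27*c**2 - 791/216*c
  leading term c**3: no divisor's leading term divides it; move -10/9*c**3 to the remainder.
  leading term c**2: no divisor's leading term divides it; move -32/27*c**2 to the remainder.
  leading term c: no divisor's leading term divides it; move -791/216*c to the remainder.
  remainder -2/3*a*c - 10/9*c**3 - 32/27*c**2 - 791/216*c ≠ 0; add h_4 = -2/3*a*c - 10/9*c**3 - 32/27*c**2 - 791/216*c to the basis.

S(f_1,f_3): lcm = b*c. S = 2/3*b - 15/4*c**3 + c - 2/3.
  leading term b: subtract (-5/6)·f_3 from 2/3*b - 15/4*c**3 + c - 2/3 → -15/4*c**3 - 5/2*c**2 + c
  leading term c**3: no divisor's leading term divides it; move -15/4*c**3 to the remainder.
  leading term c**2: no divisor's leading term divides it; move -5/2*c**2 to the remainder.
  leading term c: no divisor's leading term divides it; move c to the remainder.
  remainder -15/4*c**3 - 5/2*c**2 + c ≠ 0; add h_5 = -15/4*c**3 - 5/2*c**2 + c to the basis.

The other S-polynomials (S(f_2,f_3), S(f_1,h_4), S(f_2,h_4), S(f_3,h_4), S(f_1,h_5), S(f_2,h_5), S(f_3,h_5), S(h_4,h_5)) all reduce to 0 modulo the current basis, so we have a Gröbner basis.
Inter-reduce: drop elements whose leading term is divisible by another's, tail-reduce, and make monic.
Reduced Gröbner basis: {a*c + 2/3*c**2 + 95/16*c, b + 15/4*c**2 - 1, c**3 + 2/3*c**2 - 4/15*c}.
Label its elements g_1 = a*c + 2/3*c**2 + 95/16*c, g_2 = b + 15/4*c**2 - 1, g_3 = c**3 + 2/3*c**2 - 4/15*c.

Reduce p = -7*b**2 + 35/2*c**2 - 35/2*c + 7 modulo G:
  leading term b**2: subtract (-7*b)·g_2 from -7*b**2 + 35/2*c**2 - 35/2*c + 7 → 105/4*b*c**2 - 7*b + 35/2*c**2 - 35/2*c + 7
  leading term b*c**2: subtract (105/4*c**2)·g_2 from 105/4*b*c**2 - 7*b + 35/2*c**2 - 35/2*c + 7 → -7*b - 1575/16*c**4 + 175/4*c**2 - 35/2*c + 7
  leading term b: subtract (-7)·g_2 from -7*b - 1575/16*c**4 + 175/4*c**2 - 35/2*c + 7 → -1575/16*c**4 + 70*c**2 - 35/2*c
  leading term c**4: subtract (-1575/16*c)·g_3 from -1575/16*c**4 + 70*c**2 - 35/2*c → 525/8*c**3 + 175/4*c**2 - 35/2*c
  leading term c**3: subtract (525/8)·g_3 from 525/8*c**3 + 175/4*c**2 - 35/2*c → 0
  normal form = 0.
Since the normal form is 0, p ∈ I.

-7*b**2 + 35/2*c**2 - 35/2*c + 7 lies in I (it reduces to 0).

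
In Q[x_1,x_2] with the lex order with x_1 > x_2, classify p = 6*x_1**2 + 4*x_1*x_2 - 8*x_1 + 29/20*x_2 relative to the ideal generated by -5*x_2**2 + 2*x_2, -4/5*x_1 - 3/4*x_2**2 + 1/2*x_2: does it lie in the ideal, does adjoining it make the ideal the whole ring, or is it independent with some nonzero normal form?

6*x_1**2 + 4*x_1*x_2 - 8*x_1 + 29/20*x_2 lies in I (it reduces to 0).

First compute the reduced Gröbner basis of I by Buchberger's algorithm.
f_1 = -5*x_2**2 + 2*x_2, LT = x_2**2.
f_2 = -4/5*x_1 - 3/4*x_2**2 + 1/2*x_2, LT = x_1.

The S-polynomials (S(f_1,f_2)) all reduce to 0 modulo the current basis, so we have a Gröbner basis.
Inter-reduce: drop elements whose leading term is divisible by another's, tail-reduce, and make monic.
Reduced Gröbner basis: {x_1 - 1/4*x_2, x_2**2 - 2/5*x_2}.
Label its elements g_1 = x_1 - 1/4*x_2, g_2 = x_2**2 - 2/5*x_2.

Reduce p = 6*x_1**2 + 4*x_1*x_2 - 8*x_1 + 29/20*x_2 modulo G:
  leading term x_1**2: subtract (6*x_1)·g_1 from 6*x_1**2 + 4*x_1*x_2 - 8*x_1 + 29/20*x_2 → 11/2*x_1*x_2 - 8*x_1 + 29/20*x_2
  leading term x_1*x_2: subtract (11/2*x_2)·g_1 from 11/2*x_1*x_2 - 8*x_1 + 29/20*x_2 → -8*x_1 + 11/8*x_2**2 + 29/20*x_2
  leading term x_1: subtract (-8)·g_1 from -8*x_1 + 11/8*x_2**2 + 29/20*x_2 → 11/8*x_2**2 - 11/20*x_2
  leading term x_2**2: subtract (11/8)·g_2 from 11/8*x_2**2 - 11/20*x_2 → 0
  normal form = 0.
Since the normal form is 0, p ∈ I.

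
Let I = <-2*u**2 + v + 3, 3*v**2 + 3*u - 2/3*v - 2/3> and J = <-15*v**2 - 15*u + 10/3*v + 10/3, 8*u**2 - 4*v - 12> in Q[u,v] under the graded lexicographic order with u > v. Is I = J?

For a fixed monomial order, each ideal has a unique reduced Gröbner basis; comparing bases decides equality.
Buchberger on the first generating set:
f_1 = -2*u**2 + v + 3, LT = u**2.
f_2 = 3*v**2 + 3*u - 2/3*v - 2/3, LT = v**2.

S(f_1,f_2): leading monomials are coprime, so the S-polynomial reduces to 0 (Buchberger's first criterion).
Every S-polynomial of the final basis reduces to 0, so we have a Gröbner basis.
Inter-reduce: drop elements whose leading term is divisible by another's, tail-reduce, and make monic.
Reduced Gröbner basis: {u**2 - 1/2*v - 3/2, v**2 + u - 2/9*v - 2/9}.

Buchberger on the second generating set:
h_1 = -15*v**2 - 15*u + 10/3*v + 10/3, LT = v**2.
h_2 = 8*u**2 - 4*v - 12, LT = u**2.

S(h_1,h_2): leading monomials are coprime, so the S-polynomial reduces to 0 (Buchberger's first criterion).
Every S-polynomial of the final basis reduces to 0, so we have a Gröbner basis.
Inter-reduce: drop elements whose leading term is divisible by another's, tail-reduce, and make monic.
Reduced Gröbner basis: {u**2 - 1/2*v - 3/2, v**2 + u - 2/9*v - 2/9}.

These coincide, so the ideals are equal.

Yes, the ideals are equal.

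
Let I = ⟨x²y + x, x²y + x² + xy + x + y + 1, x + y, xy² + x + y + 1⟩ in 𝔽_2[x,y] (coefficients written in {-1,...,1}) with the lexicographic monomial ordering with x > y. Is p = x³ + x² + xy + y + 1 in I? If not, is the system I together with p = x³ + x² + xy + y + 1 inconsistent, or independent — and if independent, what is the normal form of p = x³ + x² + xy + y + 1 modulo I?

First compute the reduced Gröbner basis of I by Buchberger's algorithm.
f_1 = x²y + x, LT = x²y.
f_2 = x²y + x² + xy + x + y + 1, LT = x²y.
f_3 = x + y, LT = x.
f_4 = xy² + x + y + 1, LT = xy².

S(f_1,f_2): lcm = x²y. S = x² + xy + y + 1.
  leading term x²: subtract (x)·f_3 from x² + xy + y + 1 → y + 1
  leading term y: no divisor's leading term divides it; move y to the remainder.
  leading term 1: no divisor's leading term divides it; move 1 to the remainder.
  remainder y + 1 ≠ 0; add h_5 = y + 1 to the basis.

S(f_1,f_3): lcm = x²y. S = xy² + x.
  leading term xy²: subtract (y²)·f_3 from xy² + x → x + y³
  leading term x: subtract (1)·f_3 from x + y³ → y³ + y
  leading term y³: subtract (y²)·h_5 from y³ + y → y² + y
  leading term y²: subtract (y)·h_5 from y² + y → 0
  remainder 0.

S(f_1,f_4): lcm = x²y². S = x² + x.
  leading term x²: subtract (x)·f_3 from x² + x → xy + x
  leading term xy: subtract (y)·f_3 from xy + x → x + y²
  leading term x: subtract (1)·f_3 from x + y² → y² + y
  leading term y²: subtract (y)·h_5 from y² + y → 0
  remainder 0.

S(f_2,f_3): lcm = x²y. S = x² + xy² + xy + x + y + 1.
  leading term x²: subtract (x)·f_3 from x² + xy² + xy + x + y + 1 → xy² + x + y + 1
  leading term xy²: subtract (y²)·f_3 from xy² + x + y + 1 → x + y³ + y + 1
  leading term x: subtract (1)·f_3 from x + y³ + y + 1 → y³ + 1
  leading term y³: subtract (y²)·h_5 from y³ + 1 → y² + 1
  leading term y²: subtract (y)·h_5 from y² + 1 → y + 1
  leading term y: subtract (1)·h_5 from y + 1 → 0
  remainder 0.

S(f_2,f_4): lcm = x²y². S = x²y + x² + xy² + x + y² + y.
  leading term x²y: subtract (1)·f_1 from x²y + x² + xy² + x + y² + y → x² + xy² + y² + y
  leading term x²: subtract (x)·f_3 from x² + xy² + y² + y → xy² + xy + y² + y
  leading term xy²: subtract (y²)·f_3 from xy² + xy + y² + y → xy + y³ + y² + y
  leading term xy: subtract (y)·f_3 from xy + y³ + y² + y → y³ + y
  leading term y³: subtract (y²)·h_5 from y³ + y → y² + y
  leading term y²: subtract (y)·h_5 from y² + y → 0
  remainder 0.

S(f_3,f_4): lcm = xy². S = x + y³ + y + 1.
  leading term x: subtract (1)·f_3 from x + y³ + y + 1 → y³ + 1
  leading term y³: subtract (y²)·h_5 from y³ + 1 → y² + 1
  leading term y²: subtract (y)·h_5 from y² + 1 → y + 1
  leading term y: subtract (1)·h_5 from y + 1 → 0
  remainder 0.

S(f_1,h_5): lcm = x²y. S = x² + x.
  leading term x²: subtract (x)·f_3 from x² + x → xy + x
  leading term xy: subtract (y)·f_3 from xy + x → x + y²
  leading term x: subtract (1)·f_3 from x + y² → y² + y
  leading term y²: subtract (y)·h_5 from y² + y → 0
  remainder 0.

S(f_2,h_5): lcm = x²y. S = xy + x + y + 1.
  leading term xy: subtract (y)·f_3 from xy + x + y + 1 → x + y² + y + 1
  leading term x: subtract (1)·f_3 from x + y² + y + 1 → y² + 1
  leading term y²: subtract (y)·h_5 from y² + 1 → y + 1
  leading term y: subtract (1)·h_5 from y + 1 → 0
  remainder 0.

S(f_3,h_5): leading monomials are coprime, so the S-polynomial reduces to 0 (Buchberger's first criterion).
S(f_4,h_5): lcm = xy². S = xy + x + y + 1.
  leading term xy: subtract (y)·f_3 from xy + x + y + 1 → x + y² + y + 1
  leading term x: subtract (1)·f_3 from x + y² + y + 1 → y² + 1
  leading term y²: subtract (y)·h_5 from y² + 1 → y + 1
  leading term y: subtract (1)·h_5 from y + 1 → 0
  remainder 0.

Every S-polynomial of the final basis reduces to 0, so we have a Gröbner basis.
Inter-reduce: drop elements whose leading term is divisible by another's, tail-reduce, and make monic.
Reduced Gröbner basis: {x + 1, y + 1}.
Label its elements g_1 = x + 1, g_2 = y + 1.

Reduce p = x³ + x² + xy + y + 1 modulo G:
  leading term x³: subtract (x²)·g_1 from x³ + x² + xy + y + 1 → xy + y + 1
  leading term xy: subtract (y)·g_1 from xy + y + 1 → 1
  leading term 1: no divisor's leading term divides it; move 1 to the remainder.
  normal form = 1.
The normal form is nonzero, so p ∉ I. Since p minus its normal form lies in I, I + (p) = I + (r) where r = 1; decide whether this ideal is the whole ring.
Here r = 1 is a nonzero constant, hence a unit: 1 ∈ I + (p), the Gröbner basis of I + (p) is {1}, and the enlarged system has no common solution — adjoining p is inconsistent.

Adjoining x³ + x² + xy + y + 1 makes the ideal the whole ring: the system is inconsistent.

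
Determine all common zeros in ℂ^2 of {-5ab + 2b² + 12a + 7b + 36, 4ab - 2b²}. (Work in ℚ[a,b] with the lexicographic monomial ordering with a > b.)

Compute a lex Gröbner basis by Buchberger's algorithm.
f_1 = -5ab + 12a + 2b² + 7b + 36, LT = ab.
f_2 = 4ab - 2b², LT = ab.

S(f_1,f_2): lcm = ab. S = -12/5a + 1/10b² - 7/5b - 36/5.
  leading term a: no divisor's leading term divides it; move -12/5a to the remainder.
  leading term b²: no divisor's leading term divides it; move 1/10b² to the remainder.
  leading term b: no divisor's leading term divides it; move -7/5b to the remainder.
  leading term 1: no divisor's leading term divides it; move -36/5 to the remainder.
  remainder -12/5a + 1/10b² - 7/5b - 36/5 ≠ 0; add h_3 = -12/5a + 1/10b² - 7/5b - 36/5 to the basis.

S(f_1,h_3): lcm = ab. S = -12/5a + 1/24b³ - 59/60b² - 22/5b - 36/5.
  leading term a: subtract (1)·h_3 from -12/5a + 1/24b³ - 59/60b² - 22/5b - 36/5 → 1/24b³ - 13/12b² - 3b
  leading term b³: no divisor's leading term divides it; move 1/24b³ to the remainder.
  leading term b²: no divisor's leading term divides it; move -13/12b² to the remainder.
  leading term b: no divisor's leading term divides it; move -3b to the remainder.
  remainder 1/24b³ - 13/12b² - 3b ≠ 0; add h_4 = 1/24b³ - 13/12b² - 3b to the basis.

The other S-polynomials (S(f_2,h_3), S(f_1,h_4), S(f_2,h_4), S(h_3,h_4)) all reduce to 0 modulo the current basis, so we have a Gröbner basis.
Inter-reduce: drop elements whose leading term is divisible by another's, tail-reduce, and make monic.
Reduced Gröbner basis: {a - 1/24b² + 7/12b + 3, b³ - 26b² - 72b}.

Elimination: the polynomial b³ - 26b² - 72b lies in the elimination ideal for b, so b ∈ {0, 13 + sqrt(241), 13 - sqrt(241)}. For each such b, the remaining basis elements (now univariate) give the rest of the solution.
  b = 0: the earlier basis element becomes a + 3 = 0, giving a = -3 — point (-3, 0).
  b = 13 + sqrt(241): the earlier basis element becomes a - sqrt(241)/2 - 13/2 = 0, giving a = 13/2 + sqrt(241)/2 — point (13/2 + sqrt(241)/2, 13 + sqrt(241)).
  b = 13 - sqrt(241): the earlier basis element becomes a - 13/2 + sqrt(241)/2 = 0, giving a = 13/2 - sqrt(241)/2 — point (13/2 - sqrt(241)/2, 13 - sqrt(241)).
A lex Gröbner basis triangularizes the system, enabling back-substitution.

{(-3, 0), (13/2 + sqrt(241)/2, 13 + sqrt(241)), (13/2 - sqrt(241)/2, 13 - sqrt(241))}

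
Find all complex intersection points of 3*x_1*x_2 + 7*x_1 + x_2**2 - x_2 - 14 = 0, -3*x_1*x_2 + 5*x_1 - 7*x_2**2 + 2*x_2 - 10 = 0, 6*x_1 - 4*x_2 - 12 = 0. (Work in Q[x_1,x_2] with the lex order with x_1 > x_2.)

{(2, 0)}

Compute a lex Gröbner basis by Buchberger's algorithm.
f_1 = 3*x_1*x_2 + 7*x_1 + x_2**2 - x_2 - 14, LT = x_1*x_2.
f_2 = -3*x_1*x_2 + 5*x_1 - 7*x_2**2 + 2*x_2 - 10, LT = x_1*x_2.
f_3 = 6*x_1 - 4*x_2 - 12, LT = x_1.

S(f_1,f_2): lcm = x_1*x_2. S = 4*x_1 - 2*x_2**2 + 1/3*x_2 - 8.
  leading term x_1: subtract (2/3)·f_3 from 4*x_1 - 2*x_2**2 + 1/3*x_2 - 8 → -2*x_2**2 + 3*x_2
  leading term x_2**2: no divisor's leading term divides it; move -2*x_2**2 to the remainder.
  leading term x_2: no divisor's leading term divides it; move 3*x_2 to the remainder.
  remainder -2*x_2**2 + 3*x_2 ≠ 0; add h_4 = -2*x_2**2 + 3*x_2 to the basis.

S(f_1,f_3): lcm = x_1*x_2. S = 7/3*x_1 + x_2**2 + 5/3*x_2 - 14/3.
  leading term x_1: subtract (7/18)·f_3 from 7/3*x_1 + x_2**2 + 5/3*x_2 - 14/3 → x_2**2 + 29/9*x_2
  leading term x_2**2: subtract (-1/2)·h_4 from x_2**2 + 29/9*x_2 → 85/18*x_2
  leading term x_2: no divisor's leading term divides it; move 85/18*x_2 to the remainder.
  remainder 85/18*x_2 ≠ 0; add h_5 = 85/18*x_2 to the basis.

The other S-polynomials (S(f_2,f_3), S(f_1,h_4), S(f_2,h_4), S(f_3,h_4), S(f_1,h_5), S(f_2,h_5), S(f_3,h_5), S(h_4,h_5)) all reduce to 0 modulo the current basis, so we have a Gröbner basis.
Inter-reduce: drop elements whose leading term is divisible by another's, tail-reduce, and make monic.
Reduced Gröbner basis: {x_1 - 2, x_2}.

Elimination: the polynomial x_2 lies in the elimination ideal for x_2, so x_2 ∈ {0}. For each such x_2, the remaining basis elements (now univariate) give the rest of the solution.
  x_2 = 0: the earlier basis element becomes x_1 - 2 = 0, giving x_1 = 2 — point (2, 0).
Check: every point annihilates each of the original generators.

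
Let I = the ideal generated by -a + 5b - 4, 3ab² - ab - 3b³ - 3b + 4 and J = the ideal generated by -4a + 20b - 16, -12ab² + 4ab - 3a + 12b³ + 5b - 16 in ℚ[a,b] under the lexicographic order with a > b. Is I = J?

Since reduced Gröbner bases are canonical representatives of ideals under a given ordering, it suffices to compute and compare them.
Buchberger on the first generating set:
f_1 = -a + 5b - 4, LT = a.
f_2 = 3ab² - ab - 3b³ - 3b + 4, LT = ab².

S(f_1,f_2): lcm = ab². S = ⅓ab - 4b³ + 4b² + b - 4/3.
  leading term ab: subtract (-⅓b)·f_1 from ⅓ab - 4b³ + 4b² + b - 4/3 → -4b³ + 17/3b² - ⅓b - 4/3
  leading term b³: no divisor's leading term divides it; move -4b³ to the remainder.
  leading term b²: no divisor's leading term divides it; move 17/3b² to the remainder.
  leading term b: no divisor's leading term divides it; move -⅓b to the remainder.
  leading term 1: no divisor's leading term divides it; move -4/3 to the remainder.
  remainder -4b³ + 17/3b² - ⅓b - 4/3 ≠ 0; add g_3 = -4b³ + 17/3b² - ⅓b - 4/3 to the basis.

S(f_1,g_3): leading monomials are coprime, so the S-polynomial reduces to 0 (Buchberger's first criterion).
S(f_2,g_3): lcm = ab³. S = 13/12ab² - 1/12ab - ⅓a - b⁴ - b² + 4/3b.
  leading term ab²: subtract (-13/12b²)·f_1 from 13/12ab² - 1/12ab - ⅓a - b⁴ - b² + 4/3b → -1/12ab - ⅓a - b⁴ + 65/12b³ - 16/3b² + 4/3b
  leading term ab: subtract (1/12b)·f_1 from -1/12ab - ⅓a - b⁴ + 65/12b³ - 16/3b² + 4/3b → -⅓a - b⁴ + 65/12b³ - 23/4b² + 5/3b
  leading term a: subtract (⅓)·f_1 from -⅓a - b⁴ + 65/12b³ - 23/4b² + 5/3b → -b⁴ + 65/12b³ - 23/4b² + 4/3
  leading term b⁴: subtract (¼b)·g_3 from -b⁴ + 65/12b³ - 23/4b² + 4/3 → 4b³ - 17/3b² + ⅓b + 4/3
  leading term b³: subtract (-1)·g_3 from 4b³ - 17/3b² + ⅓b + 4/3 → 0
  remainder 0.

Every S-polynomial of the final basis reduces to 0, so we have a Gröbner basis.
Inter-reduce: drop elements whose leading term is divisible by another's, tail-reduce, and make monic.
Reduced Gröbner basis: {a - 5b + 4, b³ - 17/12b² + 1/12b + ⅓}.

Buchberger on the second generating set:
h_1 = -4a + 20b - 16, LT = a.
h_2 = -12ab² + 4ab - 3a + 12b³ + 5b - 16, LT = ab².

S(h_1,h_2): lcm = ab². S = ⅓ab - ¼a - 4b³ + 4b² + 5/12b - 4/3.
  leading term ab: subtract (-1/12b)·h_1 from ⅓ab - ¼a - 4b³ + 4b² + 5/12b - 4/3 → -¼a - 4b³ + 17/3b² - 11/12b - 4/3
  leading term a: subtract (1/16)·h_1 from -¼a - 4b³ + 17/3b² - 11/12b - 4/3 → -4b³ + 17/3b² - 13/6b - ⅓
  leading term b³: no divisor's leading term divides it; move -4b³ to the remainder.
  leading term b²: no divisor's leading term divides it; move 17/3b² to the remainder.
  leading term b: no divisor's leading term divides it; move -13/6b to the remainder.
  leading term 1: no divisor's leading term divides it; move -⅓ to the remainder.
  remainder -4b³ + 17/3b² - 13/6b - ⅓ ≠ 0; add k_3 = -4b³ + 17/3b² - 13/6b - ⅓ to the basis.

S(h_1,k_3): leading monomials are coprime, so the S-polynomial reduces to 0 (Buchberger's first criterion).
S(h_2,k_3): lcm = ab³. S = 13/12ab² - 7/24ab - 1/12a - b⁴ - 5/12b² + 4/3b.
  leading term ab²: subtract (-13/48b²)·h_1 from 13/12ab² - 7/24ab - 1/12a - b⁴ - 5/12b² + 4/3b → -7/24ab - 1/12a - b⁴ + 65/12b³ - 19/4b² + 4/3b
  leading term ab: subtract (7/96b)·h_1 from -7/24ab - 1/12a - b⁴ + 65/12b³ - 19/4b² + 4/3b → -1/12a - b⁴ + 65/12b³ - 149/24b² + 5/2b
  leading term a: subtract (1/48)·h_1 from -1/12a - b⁴ + 65/12b³ - 149/24b² + 5/2b → -b⁴ + 65/12b³ - 149/24b² + 25/12b + ⅓
  leading term b⁴: subtract (¼b)·k_3 from -b⁴ + 65/12b³ - 149/24b² + 25/12b + ⅓ → 4b³ - 17/3b² + 13/6b + ⅓
  leading term b³: subtract (-1)·k_3 from 4b³ - 17/3b² + 13/6b + ⅓ → 0
  remainder 0.

Every S-polynomial of the final basis reduces to 0, so we have a Gröbner basis.
Inter-reduce: drop elements whose leading term is divisible by another's, tail-reduce, and make monic.
Reduced Gröbner basis: {a - 5b + 4, b³ - 17/12b² + 13/24b + 1/12}.

Since the reduced bases disagree, the two ideals are not the same.

No, the ideals differ.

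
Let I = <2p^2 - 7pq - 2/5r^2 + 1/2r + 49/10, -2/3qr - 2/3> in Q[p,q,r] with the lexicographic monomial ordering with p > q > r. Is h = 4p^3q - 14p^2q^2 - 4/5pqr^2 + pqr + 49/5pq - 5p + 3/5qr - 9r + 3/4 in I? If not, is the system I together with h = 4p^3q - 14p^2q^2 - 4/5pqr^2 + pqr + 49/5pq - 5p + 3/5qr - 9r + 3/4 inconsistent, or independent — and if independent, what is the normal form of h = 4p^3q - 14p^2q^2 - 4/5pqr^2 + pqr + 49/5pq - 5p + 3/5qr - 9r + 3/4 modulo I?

First compute the reduced Gröbner basis of I by Buchberger's algorithm.
f_1 = 2p^2 - 7pq - 2/5r^2 + 1/2r + 49/10, LT = p^2.
f_2 = -2/3qr - 2/3, LT = qr.

S(f_1,f_2): leading monomials are coprime, so the S-polynomial reduces to 0 (Buchberger's first criterion).
Every S-polynomial of the final basis reduces to 0, so we have a Gröbner basis.
Inter-reduce: drop elements whose leading term is divisible by another's, tail-reduce, and make monic.
Reduced Gröbner basis: {p^2 - 7/2pq - 1/5r^2 + 1/4r + 49/20, qr + 1}.
Label its elements g_1 = p^2 - 7/2pq - 1/5r^2 + 1/4r + 49/20, g_2 = qr + 1.

Reduce h = 4p^3q - 14p^2q^2 - 4/5pqr^2 + pqr + 49/5pq - 5p + 3/5qr - 9r + 3/4 modulo G:
  leading term p^3q: subtract (4pq)·g_1 from 4p^3q - 14p^2q^2 - 4/5pqr^2 + pqr + 49/5pq - 5p + 3/5qr - 9r + 3/4 → -5p + 3/5qr - 9r + 3/4
  leading term p: no divisor's leading term divides it; move -5p to the remainder.
  leading term qr: subtract (3/5)·g_2 from 3/5qr - 9r + 3/4 → -9r + 3/20
  leading term r: no divisor's leading term divides it; move -9r to the remainder.
  leading term 1: no divisor's leading term divides it; move 3/20 to the remainder.
  normal form = -5p - 9r + 3/20.
The normal form is nonzero, so h ∉ I. Since h minus its normal form lies in I, I + (h) = I + (n) where n = -5p - 9r + 3/20; decide whether this ideal is the whole ring.
Run Buchberger on G together with n (pairs among the g_i already reduce to 0 since G is a Gröbner basis):
g_1 = p^2 - 7/2pq - 1/5r^2 + 1/4r + 49/20, LT = p^2.
g_2 = qr + 1, LT = qr.
n = -5p - 9r + 3/20, LT = p.

S(g_1,g_2): leading monomials are coprime, so the S-polynomial reduces to 0 (Buchberger's first criterion).
S(g_1,n): lcm = p^2. S = -7/2pq - 9/5pr + 3/100p - 1/5r^2 + 1/4r + 49/20.
  leading term pq: subtract (7/10q)·n from -7/2pq - 9/5pr + 3/100p - 1/5r^2 + 1/4r + 49/20 → -9/5pr + 3/100p + 63/10qr - 21/200q - 1/5r^2 + 1/4r + 49/20
  leading term pr: subtract (9/25r)·n from -9/5pr + 3/100p + 63/10qr - 21/200q - 1/5r^2 + 1/4r + 49/20 → 3/100p + 63/10qr - 21/200q + 76/25r^2 + 49/250r + 49/20
  leading term p: subtract (-3/500)·n from 3/100p + 63/10qr - 21/200q + 76/25r^2 + 49/250r + 49/20 → 63/10qr - 21/200q + 76/25r^2 + 71/500r + 24509/10000
  leading term qr: subtract (63/10)·g_2 from 63/10qr - 21/200q + 76/25r^2 + 71/500r + 24509/10000 → -21/200q + 76/25r^2 + 71/500r - 38491/10000
  leading term q: no divisor's leading term divides it; move -21/200q to the remainder.
  leading term r^2: no divisor's leading term divides it; move 76/25r^2 to the remainder.
  leading term r: no divisor's leading term divides it; move 71/500r to the remainder.
  leading term 1: no divisor's leading term divides it; move -38491/10000 to the remainder.
  remainder -21/200q + 76/25r^2 + 71/500r - 38491/10000 ≠ 0; add m_4 = -21/200q + 76/25r^2 + 71/500r - 38491/10000 to the basis.

S(g_2,n): leading monomials are coprime, so the S-polynomial reduces to 0 (Buchberger's first criterion).
S(g_1,m_4): leading monomials are coprime, so the S-polynomial reduces to 0 (Buchberger's first criterion).
S(g_2,m_4): lcm = qr. S = 608/21r^3 + 142/105r^2 - 38491/1050r + 1.
  leading term r^3: no divisor's leading term divides it; move 608/21r^3 to the remainder.
  leading term r^2: no divisor's leading term divides it; move 142/105r^2 to the remainder.
  leading term r: no divisor's leading term divides it; move -38491/1050r to the remainder.
  leading term 1: no divisor's leading term divides it; move 1 to the remainder.
  remainder 608/21r^3 + 142/105r^2 - 38491/1050r + 1 ≠ 0; add m_5 = 608/21r^3 + 142/105r^2 - 38491/1050r + 1 to the basis.

S(n,m_4): leading monomials are coprime, so the S-polynomial reduces to 0 (Buchberger's first criterion).
S(g_1,m_5): leading monomials are coprime, so the S-polynomial reduces to 0 (Buchberger's first criterion).
S(g_2,m_5): lcm = qr^3. S = -71/1520qr^2 + 38491/30400qr - 21/608q + r^2.
  leading term qr^2: subtract (-71/1520r)·g_2 from -71/1520qr^2 + 38491/30400qr - 21/608q + r^2 → 38491/30400qr - 21/608q + r^2 + 71/1520r
  leading term qr: subtract (38491/30400)·g_2 from 38491/30400qr - 21/608q + r^2 + 71/1520r → -21/608q + r^2 + 71/1520r - 38491/30400
  leading term q: subtract (25/76)·m_4 from -21/608q + r^2 + 71/1520r - 38491/30400 → 0
  remainder 0.

S(n,m_5): leading monomials are coprime, so the S-polynomial reduces to 0 (Buchberger's first criterion).
S(m_4,m_5): leading monomials are coprime, so the S-polynomial reduces to 0 (Buchberger's first criterion).
Every S-polynomial of the final basis reduces to 0, so we have a Gröbner basis.
Inter-reduce: drop elements whose leading term is divisible by another's, tail-reduce, and make monic.
Reduced Gröbner basis: {p + 9/5r - 3/100, q - 608/21r^2 - 142/105r + 38491/1050, r^3 + 71/1520r^2 - 38491/30400r + 21/608}.
The reduced Gröbner basis of I + (h) is {p + 9/5r - 3/100, q - 608/21r^2 - 142/105r + 38491/1050, r^3 + 71/1520r^2 - 38491/30400r + 21/608} ≠ {1}, a proper ideal, so the enlarged system stays consistent: h is independent of I, with normal form -5p - 9r + 3/20.

4p^3q - 14p^2q^2 - 4/5pqr^2 + pqr + 49/5pq - 5p + 3/5qr - 9r + 3/4 is independent of I; its normal form modulo I is -5p - 9r + 3/20.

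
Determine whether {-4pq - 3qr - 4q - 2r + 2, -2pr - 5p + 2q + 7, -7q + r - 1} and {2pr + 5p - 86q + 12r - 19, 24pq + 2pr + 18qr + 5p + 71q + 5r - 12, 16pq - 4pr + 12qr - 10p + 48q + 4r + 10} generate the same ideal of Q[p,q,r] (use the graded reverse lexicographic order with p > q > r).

Equality of ideals is decidable: compute both reduced Gröbner bases (unique for the ordering) and check whether they agree.
Buchberger on the first generating set:
f_1 = -4pq - 3qr - 4q - 2r + 2, LT = pq.
f_2 = -2pr - 5p + 2q + 7, LT = pr.
f_3 = -7q + r - 1, LT = q.

S(f_1,f_2): lcm = pqr. S = \tfrac{3}{4}qr^{2} - \tfrac{5}{2}pq + q^{2} + qr + \tfrac{1}{2}r^{2} + \tfrac{7}{2}q - \tfrac{1}{2}r.
  reduce S modulo (f_1, f_2, f_3):
  remainder \tfrac{3}{28}r^{3} + \tfrac{323}{392}r^{2} + \tfrac{453}{392}r - \tfrac{409}{196} ≠ 0; add g_4 = \tfrac{3}{28}r^{3} + \tfrac{323}{392}r^{2} + \tfrac{453}{392}r - \tfrac{409}{196} to the basis.

S(f_1,f_3): lcm = pq. S = \tfrac{1}{7}pr + \tfrac{3}{4}qr - \tfrac{1}{7}p + q + \tfrac{1}{2}r - \tfrac{1}{2}.
  reduce S modulo (f_1, f_2, f_3, g_4):
  remainder \tfrac{3}{28}r^{2} - \tfrac{1}{2}p + \tfrac{109}{196}r - \tfrac{8}{49} ≠ 0; add g_5 = \tfrac{3}{28}r^{2} - \tfrac{1}{2}p + \tfrac{109}{196}r - \tfrac{8}{49} to the basis.

S(f_2,g_5): lcm = pr^{2}. S = \tfrac{14}{3}p^{2} - \tfrac{113}{42}pr - qr + \tfrac{32}{21}p - \tfrac{7}{2}r.
  reduce S modulo (f_1, f_2, f_3, g_4, g_5):
  remainder \tfrac{14}{3}p^{2} + \tfrac{91}{12}p - 3r - \tfrac{37}{4} ≠ 0; add g_6 = \tfrac{14}{3}p^{2} + \tfrac{91}{12}p - 3r - \tfrac{37}{4} to the basis.

The other S-polynomials (S(f_2,f_3), S(f_1,g_4), S(f_2,g_4), S(f_3,g_4), S(f_1,g_5), S(f_3,g_5), S(g_4,g_5), S(f_1,g_6), S(f_2,g_6), S(f_3,g_6), S(g_4,g_6), S(g_5,g_6)) all reduce to 0 modulo the current basis, so we have a Gröbner basis.
Inter-reduce: drop elements whose leading term is divisible by another's, tail-reduce, and make monic.
Reduced Gröbner basis: {p^{2} + \tfrac{13}{8}p - \tfrac{9}{14}r - \tfrac{111}{56}, pr + \tfrac{5}{2}p - \tfrac{1}{7}r - \tfrac{47}{14}, r^{2} - \tfrac{14}{3}p + \tfrac{109}{21}r - \tfrac{32}{21}, q - \tfrac{1}{7}r + \tfrac{1}{7}}.

Buchberger on the second generating set:
h_1 = 2pr + 5p - 86q + 12r - 19, LT = pr.
h_2 = 24pq + 2pr + 18qr + 5p + 71q + 5r - 12, LT = pq.
h_3 = 16pq - 4pr + 12qr - 10p + 48q + 4r + 10, LT = pq.

S(h_1,h_2): lcm = pqr. S = -\tfrac{1}{12}pr^{2} - \tfrac{3}{4}qr^{2} + \tfrac{5}{2}pq - 43q^{2} - \tfrac{5}{24}pr + \tfrac{73}{24}qr - \tfrac{5}{24}r^{2} - \tfrac{19}{2}q + \tfrac{1}{2}r.
  reduce S modulo (h_1, h_2, h_3):
  remainder -\tfrac{3}{4}qr^{2} - 43q^{2} - \tfrac{29}{12}qr + \tfrac{7}{24}r^{2} - \tfrac{1241}{48}q + \tfrac{7}{16}r - \tfrac{35}{48} ≠ 0; add k_4 = -\tfrac{3}{4}qr^{2} - 43q^{2} - \tfrac{29}{12}qr + \tfrac{7}{24}r^{2} - \tfrac{1241}{48}q + \tfrac{7}{16}r - \tfrac{35}{48} to the basis.

S(h_1,h_3): lcm = pqr. S = \tfrac{1}{4}pr^{2} - \tfrac{3}{4}qr^{2} + \tfrac{5}{2}pq - 43q^{2} + \tfrac{5}{8}pr + 3qr - \tfrac{1}{4}r^{2} - \tfrac{19}{2}q - \tfrac{5}{8}r.
  reduce S modulo (h_1, h_2, h_3, k_4):
  remainder \tfrac{343}{24}qr - \tfrac{49}{24}r^{2} + \tfrac{49}{24}r ≠ 0; add k_5 = \tfrac{343}{24}qr - \tfrac{49}{24}r^{2} + \tfrac{49}{24}r to the basis.

S(h_2,h_3): lcm = pq. S = \tfrac{1}{3}pr + \tfrac{5}{6}p - \tfrac{1}{24}q - \tfrac{1}{24}r - \tfrac{9}{8}.
  reduce S modulo (h_1, h_2, h_3, k_4, k_5):
  remainder \tfrac{343}{24}q - \tfrac{49}{24}r + \tfrac{49}{24} ≠ 0; add k_6 = \tfrac{343}{24}q - \tfrac{49}{24}r + \tfrac{49}{24} to the basis.

S(h_3,k_4): lcm = pqr^{2}. S = -\tfrac{1}{4}pr^{3} + \tfrac{3}{4}qr^{3} - \tfrac{172}{3}pq^{2} - \tfrac{29}{9}pqr - \tfrac{17}{72}pr^{2} + 3qr^{2} + \tfrac{1}{4}r^{3} - \tfrac{1241}{36}pq + \tfrac{7}{12}pr + \tfrac{5}{8}r^{2} - \tfrac{35}{36}p.
  reduce S modulo (h_1, h_2, h_3, k_4, k_5, k_6):
  remainder \tfrac{49}{24}r^{3} + \tfrac{2261}{144}r^{2} + \tfrac{1057}{48}r - \tfrac{2863}{72} ≠ 0; add k_7 = \tfrac{49}{24}r^{3} + \tfrac{2261}{144}r^{2} + \tfrac{1057}{48}r - \tfrac{2863}{72} to the basis.

S(h_1,k_5): lcm = pqr. S = \tfrac{1}{7}pr^{2} + \tfrac{5}{2}pq - 43q^{2} - \tfrac{1}{7}pr + 6qr - \tfrac{19}{2}q.
  reduce S modulo (h_1, h_2, h_3, k_4, k_5, k_6, k_7):
  remainder -\tfrac{15}{56}r^{2} + \tfrac{5}{4}p - \tfrac{545}{392}r + \tfrac{20}{49} ≠ 0; add k_8 = -\tfrac{15}{56}r^{2} + \tfrac{5}{4}p - \tfrac{545}{392}r + \tfrac{20}{49} to the basis.

S(h_1,k_8): lcm = pr^{2}. S = \tfrac{14}{3}p^{2} - \tfrac{113}{42}pr - 43qr + 6r^{2} + \tfrac{32}{21}p - \tfrac{19}{2}r.
  reduce S modulo (h_1, h_2, h_3, k_4, k_5, k_6, k_7, k_8):
  remainder \tfrac{14}{3}p^{2} + \tfrac{91}{12}p - 3r - \tfrac{37}{4} ≠ 0; add k_9 = \tfrac{14}{3}p^{2} + \tfrac{91}{12}p - 3r - \tfrac{37}{4} to the basis.

The other S-polynomials (S(h_1,k_4), S(h_2,k_4), S(h_2,k_5), S(h_3,k_5), S(k_4,k_5), S(h_1,k_6), S(h_2,k_6), S(h_3,k_6), S(k_4,k_6), S(k_5,k_6), S(h_1,k_7), S(h_2,k_7), S(h_3,k_7), S(k_4,k_7), S(k_5,k_7), S(k_6,k_7), S(h_2,k_8), S(h_3,k_8), S(k_4,k_8), S(k_5,k_8), S(k_6,k_8), S(k_7,k_8), S(h_1,k_9), S(h_2,k_9), S(h_3,k_9), S(k_4,k_9), S(k_5,k_9), S(k_6,k_9), S(k_7,k_9), S(k_8,k_9)) all reduce to 0 modulo the current basis, so we have a Gröbner basis.
Inter-reduce: drop elements whose leading term is divisible by another's, tail-reduce, and make monic.
Reduced Gröbner basis: {p^{2} + \tfrac{13}{8}p - \tfrac{9}{14}r - \tfrac{111}{56}, pr + \tfrac{5}{2}p - \tfrac{1}{7}r - \tfrac{47}{14}, r^{2} - \tfrac{14}{3}p + \tfrac{109}{21}r - \tfrac{32}{21}, q - \tfrac{1}{7}r + \tfrac{1}{7}}.

The two bases agree; hence the ideals are identical.
The choice of monomial ordering does not affect the verdict — as long as both bases are computed under the same ordering, their equality decides ideal equality.

Yes, the ideals are equal.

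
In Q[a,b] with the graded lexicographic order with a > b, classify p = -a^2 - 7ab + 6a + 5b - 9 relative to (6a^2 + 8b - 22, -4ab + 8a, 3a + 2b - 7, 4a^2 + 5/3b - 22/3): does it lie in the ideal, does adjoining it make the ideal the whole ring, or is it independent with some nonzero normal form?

First compute the reduced Gröbner basis of I by Buchberger's algorithm.
f_1 = 6a^2 + 8b - 22, LT = a^2.
f_2 = -4ab + 8a, LT = ab.
f_3 = 3a + 2b - 7, LT = a.
f_4 = 4a^2 + 5/3b - 22/3, LT = a^2.

S(f_1,f_2): lcm = a^2b. S = 2a^2 + 4/3b^2 - 11/3b.
  leading term a^2: subtract (1/3)·f_1 from 2a^2 + 4/3b^2 - 11/3b → 4/3b^2 - 19/3b + 22/3
  leading term b^2: no divisor's leading term divides it; move 4/3b^2 to the remainder.
  leading term b: no divisor's leading term divides it; move -19/3b to the remainder.
  leading term 1: no divisor's leading term divides it; move 22/3 to the remainder.
  remainder 4/3b^2 - 19/3b + 22/3 ≠ 0; add h_5 = 4/3b^2 - 19/3b + 22/3 to the basis.

S(f_1,f_3): lcm = a^2. S = -2/3ab + 7/3a + 4/3b - 11/3.
  leading term ab: subtract (1/6)·f_2 from -2/3ab + 7/3a + 4/3b - 11/3 → a + 4/3b - 11/3
  leading term a: subtract (1/3)·f_3 from a + 4/3b - 11/3 → 2/3b - 4/3
  leading term b: no divisor's leading term divides it; move 2/3b to the remainder.
  leading term 1: no divisor's leading term divides it; move -4/3 to the remainder.
  remainder 2/3b - 4/3 ≠ 0; add h_6 = 2/3b - 4/3 to the basis.

S(f_1,f_4): lcm = a^2. S = 11/12b - 11/6.
  leading term b: subtract (11/8)·h_6 from 11/12b - 11/6 → 0
  remainder 0.

S(f_2,f_3): lcm = ab. S = -2/3b^2 - 2a + 7/3b.
  leading term b^2: subtract (-1/2)·h_5 from -2/3b^2 - 2a + 7/3b → -2a - 5/6b + 11/3
  leading term a: subtract (-2/3)·f_3 from -2a - 5/6b + 11/3 → 1/2b - 1
  leading term b: subtract (3/4)·h_6 from 1/2b - 1 → 0
  remainder 0.

S(f_2,f_4): lcm = a^2b. S = -2a^2 - 5/12b^2 + 11/6b.
  leading term a^2: subtract (-1/3)·f_1 from -2a^2 - 5/12b^2 + 11/6b → -5/12b^2 + 9/2b - 22/3
  leading term b^2: subtract (-5/16)·h_5 from -5/12b^2 + 9/2b - 22/3 → 121/48b - 121/24
  leading term b: subtract (121/32)·h_6 from 121/48b - 121/24 → 0
  remainder 0.

S(f_3,f_4): lcm = a^2. S = 2/3ab - 7/3a - 5/12b + 11/6.
  leading term ab: subtract (-1/6)·f_2 from 2/3ab - 7/3a - 5/12b + 11/6 → -a - 5/12b + 11/6
  leading term a: subtract (-1/3)·f_3 from -a - 5/12b + 11/6 → 1/4b - 1/2
  leading term b: subtract (3/8)·h_6 from 1/4b - 1/2 → 0
  remainder 0.

S(f_1,h_5): leading monomials are coprime, so the S-polynomial reduces to 0 (Buchberger's first criterion).
S(f_2,h_5): lcm = ab^2. S = 11/4ab - 11/2a.
  leading term ab: subtract (-11/16)·f_2 from 11/4ab - 11/2a → 0
  remainder 0.

S(f_3,h_5): leading monomials are coprime, so the S-polynomial reduces to 0 (Buchberger's first criterion).
S(f_4,h_5): leading monomials are coprime, so the S-polynomial reduces to 0 (Buchberger's first criterion).
S(f_1,h_6): leading monomials are coprime, so the S-polynomial reduces to 0 (Buchberger's first criterion).
S(f_2,h_6): lcm = ab. S = 0.
  remainder 0.

S(f_3,h_6): leading monomials are coprime, so the S-polynomial reduces to 0 (Buchberger's first criterion).
S(f_4,h_6): leading monomials are coprime, so the S-polynomial reduces to 0 (Buchberger's first criterion).
S(h_5,h_6): lcm = b^2. S = -11/4b + 11/2.
  leading term b: subtract (-33/8)·h_6 from -11/4b + 11/2 → 0
  remainder 0.

Every S-polynomial of the final basis reduces to 0, so we have a Gröbner basis.
Inter-reduce: drop elements whose leading term is divisible by another's, tail-reduce, and make monic.
Reduced Gröbner basis: {a - 1, b - 2}.
Label its elements g_1 = a - 1, g_2 = b - 2.

Reduce p = -a^2 - 7ab + 6a + 5b - 9 modulo G:
  leading term a^2: subtract (-a)·g_1 from -a^2 - 7ab + 6a + 5b - 9 → -7ab + 5a + 5b - 9
  leading term ab: subtract (-7b)·g_1 from -7ab + 5a + 5b - 9 → 5a - 2b - 9
  leading term a: subtract (5)·g_1 from 5a - 2b - 9 → -2b - 4
  leading term b: subtract (-2)·g_2 from -2b - 4 → -8
  leading term 1: no divisor's leading term divides it; move -8 to the remainder.
  normal form = -8.
The normal form is nonzero, so p ∉ I. Since p minus its normal form lies in I, I + (p) = I + (r) where r = -8; decide whether this ideal is the whole ring.
Here r = -8 is a nonzero constant, hence a unit: 1 ∈ I + (p), the Gröbner basis of I + (p) is {1}, and the enlarged system has no common solution — adjoining p is inconsistent.

Adjoining -a^2 - 7ab + 6a + 5b - 9 makes the ideal the whole ring: the system is inconsistent.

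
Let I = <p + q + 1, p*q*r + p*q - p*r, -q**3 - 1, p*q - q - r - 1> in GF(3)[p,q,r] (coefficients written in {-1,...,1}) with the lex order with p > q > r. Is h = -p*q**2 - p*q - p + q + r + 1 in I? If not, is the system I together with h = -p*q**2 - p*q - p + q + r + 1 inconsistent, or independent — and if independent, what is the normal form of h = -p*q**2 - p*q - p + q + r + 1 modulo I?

-p*q**2 - p*q - p + q + r + 1 lies in I (it reduces to 0).

First compute the reduced Gröbner basis of I by Buchberger's algorithm.
f_1 = p + q + 1, LT = p.
f_2 = p*q*r + p*q - p*r, LT = p*q*r.
f_3 = -q**3 - 1, LT = q**3.
f_4 = p*q - q - r - 1, LT = p*q.

S(f_1,f_2): lcm = p*q*r. S = -p*q + p*r + q**2*r + q*r.
  reduce S modulo (f_1, f_2, f_3, f_4):
  remainder q**2*r + q**2 + q - r ≠ 0; add k_5 = q**2*r + q**2 + q - r to the basis.

S(f_1,f_4): lcm = p*q. S = q**2 - q + r + 1.
  reduce S modulo (f_1, f_2, f_3, f_4, k_5):
  remainder q**2 - q + r + 1 ≠ 0; add k_6 = q**2 - q + r + 1 to the basis.

S(f_2,f_3): lcm = p*q**3*r. S = p*q**3 - p*q**2*r - p*r.
  reduce S modulo (f_1, f_2, f_3, f_4, k_5, k_6):
  remainder q*r - q - r - 1 ≠ 0; add k_7 = q*r - q - r - 1 to the basis.

S(f_2,f_4): lcm = p*q*r. S = p*q - p*r + q*r + r**2 + r.
  reduce S modulo (f_1, f_2, f_3, f_4, k_5, k_6, k_7):
  remainder r**2 - r ≠ 0; add k_8 = r**2 - r to the basis.

S(f_3,f_4): lcm = p*q**3. S = p + q**3 + q**2*r + q**2.
  reduce S modulo (f_1, f_2, f_3, f_4, k_5, k_6, k_7, k_8):
  remainder q + r + 1 ≠ 0; add k_9 = q + r + 1 to the basis.

S(f_3,k_6): lcm = q**3. S = q**2 - q*r - q + 1.
  reduce S modulo (f_1, f_2, f_3, f_4, k_5, k_6, k_7, k_8, k_9):
  remainder -r ≠ 0; add k_10 = -r to the basis.

The other S-polynomials (S(f_1,f_3), S(f_1,k_5), S(f_2,k_5), S(f_3,k_5), S(f_4,k_5), S(f_1,k_6), S(f_2,k_6), S(f_4,k_6), S(k_5,k_6), S(f_1,k_7), S(f_2,k_7), S(f_3,k_7), S(f_4,k_7), S(k_5,k_7), S(k_6,k_7), S(f_1,k_8), S(f_2,k_8), S(f_3,k_8), S(f_4,k_8), S(k_5,k_8), S(k_6,k_8), S(k_7,k_8), S(f_1,k_9), S(f_2,k_9), S(f_3,k_9), S(f_4,k_9), S(k_5,k_9), S(k_6,k_9), S(k_7,k_9), S(k_8,k_9), S(f_1,k_10), S(f_2,k_10), S(f_3,k_10), S(f_4,k_10), S(k_5,k_10), S(k_6,k_10), S(k_7,k_10), S(k_8,k_10), S(k_9,k_10)) all reduce to 0 modulo the current basis, so we have a Gröbner basis.
Inter-reduce: drop elements whose leading term is divisible by another's, tail-reduce, and make monic.
Reduced Gröbner basis: {p, q + 1, r}.
Label its elements g_1 = p, g_2 = q + 1, g_3 = r.

Reduce h = -p*q**2 - p*q - p + q + r + 1 modulo G:
  leading term p*q**2: subtract (-q**2)·g_1 from -p*q**2 - p*q - p + q + r + 1 → -p*q - p + q + r + 1
  leading term p*q: subtract (-q)·g_1 from -p*q - p + q + r + 1 → -p + q + r + 1
  leading term p: subtract (-1)·g_1 from -p + q + r + 1 → q + r + 1
  leading term q: subtract (1)·g_2 from q + r + 1 → r
  leading term r: subtract (1)·g_3 from r → 0
  normal form = 0.
Since the normal form is 0, h ∈ I.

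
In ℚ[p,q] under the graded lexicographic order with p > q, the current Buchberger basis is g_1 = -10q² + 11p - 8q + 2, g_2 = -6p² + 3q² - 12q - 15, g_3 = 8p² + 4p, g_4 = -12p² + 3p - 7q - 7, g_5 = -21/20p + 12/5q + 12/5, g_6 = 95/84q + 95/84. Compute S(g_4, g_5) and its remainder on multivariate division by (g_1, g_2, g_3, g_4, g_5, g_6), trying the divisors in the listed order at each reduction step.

S(g_4, g_5) = 16/7pq + 57/28p + 7/12q + 7/12; remainder on division = 0.

lcm(LM(g_4), LM(g_5)) = p².
S = (lcm/LT(g_4))·g_4 − (lcm/LT(g_5))·g_5 = 16/7pq + 57/28p + 7/12q + 7/12.
Reduce S modulo (g_1, g_2, g_3, g_4, g_5, g_6) in that order:
  leading term pq: subtract (-320/147q)·g_5 from 16/7pq + 57/28p + 7/12q + 7/12 → 256/49q² + 57/28p + 3415/588q + 7/12
  leading term q²: subtract (-128/245)·g_1 from 256/49q² + 57/28p + 3415/588q + 7/12 → 7627/980p + 4787/2940q + 4787/2940
  leading term p: subtract (-7627/1029)·g_5 from 7627/980p + 4787/2940q + 4787/2940 → 79921/4116q + 79921/4116
  leading term q: subtract (79921/4655)·g_6 from 79921/4116q + 79921/4116 → 0
The remainder is 0, so this S-polynomial contributes no new basis element.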